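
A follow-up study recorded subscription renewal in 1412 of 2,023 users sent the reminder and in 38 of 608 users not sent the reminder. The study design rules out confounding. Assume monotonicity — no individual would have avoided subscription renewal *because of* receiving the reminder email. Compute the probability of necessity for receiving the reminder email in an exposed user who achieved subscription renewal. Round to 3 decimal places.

PN ≈ 0.910

p₁ = P(outcome | exposed) = 1412/2023 = 0.69797
p₀ = P(outcome | unexposed) = 38/608 = 0.0625
Under exogeneity and monotonicity, PN = (p₁ − p₀) / p₁.
PN = (0.69797 − 0.0625) / 0.69797 = 0.63547 / 0.69797 ≈ 0.9105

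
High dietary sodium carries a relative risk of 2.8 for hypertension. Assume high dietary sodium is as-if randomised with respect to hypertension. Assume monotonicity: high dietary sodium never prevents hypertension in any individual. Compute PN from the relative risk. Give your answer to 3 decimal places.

Under exogeneity and monotonicity, PN = (RR − 1) / RR = 1 − 1/RR.
PN = (2.8 − 1) / 2.8 = 1.8 / 2.8 ≈ 0.6429

PN ≈ 0.643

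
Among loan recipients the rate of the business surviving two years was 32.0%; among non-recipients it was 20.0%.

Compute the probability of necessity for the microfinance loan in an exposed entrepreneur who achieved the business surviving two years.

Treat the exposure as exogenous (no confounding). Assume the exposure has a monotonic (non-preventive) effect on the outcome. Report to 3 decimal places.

p₁ = 0.32, p₀ = 0.2.
Under exogeneity and monotonicity, PN = (p₁ − p₀) / p₁.
PN = (0.32 − 0.2) / 0.32 = 0.12 / 0.32 ≈ 0.3750

PN ≈ 0.375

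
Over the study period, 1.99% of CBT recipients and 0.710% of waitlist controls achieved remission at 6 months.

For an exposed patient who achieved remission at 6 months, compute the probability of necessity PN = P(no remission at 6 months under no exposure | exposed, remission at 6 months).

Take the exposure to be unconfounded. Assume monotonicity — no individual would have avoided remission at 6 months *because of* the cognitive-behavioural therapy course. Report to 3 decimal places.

p₁ = 0.0199, p₀ = 0.0071.
Under exogeneity and monotonicity, PN = (p₁ − p₀) / p₁.
PN = (0.0199 − 0.0071) / 0.0199 = 0.0128 / 0.0199 ≈ 0.6432

PN ≈ 0.643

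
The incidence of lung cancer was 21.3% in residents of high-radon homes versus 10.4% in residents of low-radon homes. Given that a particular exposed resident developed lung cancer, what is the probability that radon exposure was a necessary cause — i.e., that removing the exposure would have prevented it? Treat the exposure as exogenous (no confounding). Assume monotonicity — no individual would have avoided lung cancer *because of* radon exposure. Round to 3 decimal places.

p₁ = 0.213, p₀ = 0.104.
Under exogeneity and monotonicity, PN = (p₁ − p₀) / p₁.
PN = (0.213 − 0.104) / 0.213 = 0.109 / 0.213 ≈ 0.5117

PN ≈ 0.512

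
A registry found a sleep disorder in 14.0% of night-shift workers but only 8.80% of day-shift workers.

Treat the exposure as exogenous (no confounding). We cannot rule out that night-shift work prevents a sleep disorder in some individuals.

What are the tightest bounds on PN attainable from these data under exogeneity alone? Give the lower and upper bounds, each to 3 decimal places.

0.371 ≤ PN ≤ 1.000

p₁ = 0.14, p₀ = 0.088.
Under exogeneity alone the bounds on PN are max{0,(p₁−p₀)/p₁} ≤ PN ≤ min{1,(1−p₀)/p₁}.
  lower = (p₁ − p₀)/p₁ = 0.052 / 0.14 ≈ 0.3714
  upper = min{1, (1 − p₀)/p₁} = 0.912 / 0.14 ≈ 6.5143 → capped at 1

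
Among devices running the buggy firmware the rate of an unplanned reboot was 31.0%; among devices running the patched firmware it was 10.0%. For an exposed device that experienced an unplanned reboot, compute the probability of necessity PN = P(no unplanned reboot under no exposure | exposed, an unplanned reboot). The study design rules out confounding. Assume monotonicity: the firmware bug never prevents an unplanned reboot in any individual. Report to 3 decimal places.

p₁ = 0.31, p₀ = 0.1.
Under exogeneity and monotonicity, PN = (p₁ − p₀) / p₁.
PN = (0.31 − 0.1) / 0.31 = 0.21 / 0.31 ≈ 0.6774

PN ≈ 0.677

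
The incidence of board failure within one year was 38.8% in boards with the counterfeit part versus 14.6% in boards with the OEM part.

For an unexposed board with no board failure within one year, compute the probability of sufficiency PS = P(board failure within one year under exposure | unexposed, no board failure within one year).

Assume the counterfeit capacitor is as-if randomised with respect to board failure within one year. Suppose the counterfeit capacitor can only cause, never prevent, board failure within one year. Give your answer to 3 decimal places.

PS ≈ 0.283

p₁ = 0.388, p₀ = 0.146.
Under exogeneity and monotonicity, PS = (p₁ − p₀) / (1 − p₀).
PS = (0.388 − 0.146) / (1 − 0.146) = 0.242 / 0.854 ≈ 0.2834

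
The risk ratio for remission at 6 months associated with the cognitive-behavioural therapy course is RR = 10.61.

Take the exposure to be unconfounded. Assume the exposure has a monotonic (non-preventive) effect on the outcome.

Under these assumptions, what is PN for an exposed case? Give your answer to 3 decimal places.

Under exogeneity and monotonicity, PN = (RR − 1) / RR = 1 − 1/RR.
PN = (10.61 − 1) / 10.61 = 9.61 / 10.61 ≈ 0.9057

PN ≈ 0.906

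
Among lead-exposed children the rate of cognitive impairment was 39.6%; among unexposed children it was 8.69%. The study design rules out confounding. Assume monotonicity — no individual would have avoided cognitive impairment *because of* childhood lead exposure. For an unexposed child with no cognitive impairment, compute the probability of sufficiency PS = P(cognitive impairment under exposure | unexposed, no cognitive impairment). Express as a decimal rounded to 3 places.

PS ≈ 0.339

p₁ = 0.396, p₀ = 0.0869.
Under exogeneity and monotonicity, PS = (p₁ − p₀) / (1 − p₀).
PS = (0.396 − 0.0869) / (1 − 0.0869) = 0.3091 / 0.9131 ≈ 0.3385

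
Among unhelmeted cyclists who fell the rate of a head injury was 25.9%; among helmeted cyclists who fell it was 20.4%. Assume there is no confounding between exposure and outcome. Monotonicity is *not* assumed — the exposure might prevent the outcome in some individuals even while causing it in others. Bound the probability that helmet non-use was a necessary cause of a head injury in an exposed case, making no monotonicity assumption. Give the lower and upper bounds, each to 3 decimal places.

0.212 ≤ PN ≤ 1.000

p₁ = 0.259, p₀ = 0.204.
Under exogeneity alone the bounds on PN are max{0,(p₁−p₀)/p₁} ≤ PN ≤ min{1,(1−p₀)/p₁}.
  lower = (p₁ − p₀)/p₁ = 0.055 / 0.259 ≈ 0.2124
  upper = min{1, (1 − p₀)/p₁} = 0.796 / 0.259 ≈ 3.0734 → capped at 1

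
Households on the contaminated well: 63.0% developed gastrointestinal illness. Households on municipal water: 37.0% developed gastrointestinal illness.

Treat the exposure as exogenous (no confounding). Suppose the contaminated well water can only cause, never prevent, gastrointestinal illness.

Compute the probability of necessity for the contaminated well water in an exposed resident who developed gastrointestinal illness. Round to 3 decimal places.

p₁ = 0.63, p₀ = 0.37.
Under exogeneity and monotonicity, PN = (p₁ − p₀) / p₁.
PN = (0.63 − 0.37) / 0.63 = 0.26 / 0.63 ≈ 0.4127

PN ≈ 0.413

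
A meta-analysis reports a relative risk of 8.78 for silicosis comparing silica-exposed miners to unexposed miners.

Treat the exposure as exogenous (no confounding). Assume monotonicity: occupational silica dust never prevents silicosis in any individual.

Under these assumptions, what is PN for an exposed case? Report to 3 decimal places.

PN ≈ 0.886

Under exogeneity and monotonicity, PN = (RR − 1) / RR = 1 − 1/RR.
PN = (8.78 − 1) / 8.78 = 7.78 / 8.78 ≈ 0.8861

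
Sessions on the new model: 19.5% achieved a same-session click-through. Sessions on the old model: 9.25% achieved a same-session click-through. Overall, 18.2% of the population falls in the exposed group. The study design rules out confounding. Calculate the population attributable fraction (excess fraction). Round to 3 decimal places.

PAF ≈ 0.168

p₁ = 0.195, p₀ = 0.0925.
Overall risk P(Y=1) = π·p₁ + (1−π)·p₀ = 0.182×0.195 + 0.818×0.0925 = 0.11116.
Under exogeneity, PAF = [P(Y=1) − p₀] / P(Y=1).
PAF = (0.11116 − 0.0925) / 0.11116 ≈ 0.1678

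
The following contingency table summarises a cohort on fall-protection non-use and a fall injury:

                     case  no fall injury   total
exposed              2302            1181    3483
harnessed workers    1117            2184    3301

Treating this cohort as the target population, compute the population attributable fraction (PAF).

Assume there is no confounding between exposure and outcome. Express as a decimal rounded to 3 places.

PAF ≈ 0.329

p₁ = P(outcome | exposed) = 2302/3483 = 0.66092
p₀ = P(outcome | unexposed) = 1117/3301 = 0.33838
Exposure prevalence π = 3483/6784 = 0.51341; overall risk P(Y=1) = 0.50398.
Under exogeneity, PAF = [P(Y=1) − p₀]/P(Y=1).
PAF = (0.50398 − 0.33838) / 0.50398 ≈ 0.3286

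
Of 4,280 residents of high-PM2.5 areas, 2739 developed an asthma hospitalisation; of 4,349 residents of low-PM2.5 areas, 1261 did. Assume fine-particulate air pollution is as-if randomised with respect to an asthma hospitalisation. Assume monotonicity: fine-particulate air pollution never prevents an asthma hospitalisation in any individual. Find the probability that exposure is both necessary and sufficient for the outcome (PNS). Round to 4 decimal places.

PNS ≈ 0.3500

p₁ = P(outcome | exposed) = 2739/4280 = 0.63995
p₀ = P(outcome | unexposed) = 1261/4349 = 0.28995
Under exogeneity and monotonicity, PNS = p₁ − p₀.
PNS = 0.63995 − 0.28995 = 0.35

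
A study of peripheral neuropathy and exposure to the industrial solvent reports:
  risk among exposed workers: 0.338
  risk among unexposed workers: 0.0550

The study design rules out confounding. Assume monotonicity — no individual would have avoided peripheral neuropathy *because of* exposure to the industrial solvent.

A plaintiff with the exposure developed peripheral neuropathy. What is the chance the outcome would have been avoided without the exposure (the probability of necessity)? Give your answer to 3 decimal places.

Let p₁ = 0.338, p₀ = 0.055.
Under exogeneity and monotonicity, PN = (p₁ − p₀) / p₁.
PN = (0.338 − 0.055) / 0.338 = 0.283 / 0.338 ≈ 0.8373

PN ≈ 0.837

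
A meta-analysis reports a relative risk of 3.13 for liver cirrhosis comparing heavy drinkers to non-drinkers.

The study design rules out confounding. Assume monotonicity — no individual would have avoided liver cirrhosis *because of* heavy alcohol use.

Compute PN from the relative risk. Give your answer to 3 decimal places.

PN ≈ 0.681

Under exogeneity and monotonicity, PN = (RR − 1) / RR = 1 − 1/RR.
PN = (3.13 − 1) / 3.13 = 2.13 / 3.13 ≈ 0.6805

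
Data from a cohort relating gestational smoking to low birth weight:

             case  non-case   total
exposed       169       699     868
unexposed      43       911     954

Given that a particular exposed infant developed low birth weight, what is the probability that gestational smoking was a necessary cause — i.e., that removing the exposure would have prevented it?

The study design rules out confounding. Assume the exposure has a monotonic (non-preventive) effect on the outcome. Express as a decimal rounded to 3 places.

PN ≈ 0.768

p₁ = P(outcome | exposed) = 169/868 = 0.1947
p₀ = P(outcome | unexposed) = 43/954 = 0.045073
Under exogeneity and monotonicity, PN = (p₁ − p₀) / p₁.
PN = (0.1947 − 0.045073) / 0.1947 = 0.14963 / 0.1947 ≈ 0.7685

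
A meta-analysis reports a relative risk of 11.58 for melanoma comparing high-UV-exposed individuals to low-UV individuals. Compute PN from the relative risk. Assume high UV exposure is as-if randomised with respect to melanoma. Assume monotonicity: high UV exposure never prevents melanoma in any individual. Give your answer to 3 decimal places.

PN ≈ 0.914

Under exogeneity and monotonicity, PN = (RR − 1) / RR = 1 − 1/RR.
PN = (11.58 − 1) / 11.58 = 10.58 / 11.58 ≈ 0.9136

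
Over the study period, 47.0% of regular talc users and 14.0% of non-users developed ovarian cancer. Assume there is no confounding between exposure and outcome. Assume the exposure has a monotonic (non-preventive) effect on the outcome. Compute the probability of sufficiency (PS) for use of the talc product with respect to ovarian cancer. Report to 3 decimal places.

PS ≈ 0.384

p₁ = 0.47, p₀ = 0.14.
Under exogeneity and monotonicity, PS = (p₁ − p₀) / (1 − p₀).
PS = (0.47 − 0.14) / (1 − 0.14) = 0.33 / 0.86 ≈ 0.3837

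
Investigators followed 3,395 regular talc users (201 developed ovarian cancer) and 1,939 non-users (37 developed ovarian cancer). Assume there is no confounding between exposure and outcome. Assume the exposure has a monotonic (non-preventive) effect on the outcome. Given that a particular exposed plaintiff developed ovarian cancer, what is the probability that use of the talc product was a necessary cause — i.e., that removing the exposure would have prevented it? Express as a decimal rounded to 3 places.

p₁ = P(outcome | exposed) = 201/3395 = 0.059205
p₀ = P(outcome | unexposed) = 37/1939 = 0.019082
Under exogeneity and monotonicity, PN = (p₁ − p₀) / p₁.
PN = (0.059205 − 0.019082) / 0.059205 = 0.040123 / 0.059205 ≈ 0.6777

PN ≈ 0.678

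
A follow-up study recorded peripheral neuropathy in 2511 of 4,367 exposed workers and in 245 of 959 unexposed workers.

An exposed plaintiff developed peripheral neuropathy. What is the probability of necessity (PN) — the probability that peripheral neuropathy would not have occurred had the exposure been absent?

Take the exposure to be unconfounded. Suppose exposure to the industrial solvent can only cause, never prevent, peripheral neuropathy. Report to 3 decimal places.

p₁ = P(outcome | exposed) = 2511/4367 = 0.57499
p₀ = P(outcome | unexposed) = 245/959 = 0.25547
Under exogeneity and monotonicity, PN = (p₁ − p₀) / p₁.
PN = (0.57499 − 0.25547) / 0.57499 = 0.31952 / 0.57499 ≈ 0.5557

PN ≈ 0.556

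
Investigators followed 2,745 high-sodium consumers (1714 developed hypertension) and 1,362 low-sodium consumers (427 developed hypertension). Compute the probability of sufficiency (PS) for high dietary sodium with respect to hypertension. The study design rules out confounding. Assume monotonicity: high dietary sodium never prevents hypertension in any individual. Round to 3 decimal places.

p₁ = P(outcome | exposed) = 1714/2745 = 0.62441
p₀ = P(outcome | unexposed) = 427/1362 = 0.31351
Under exogeneity and monotonicity, PS = (p₁ − p₀) / (1 − p₀).
PS = (0.62441 − 0.31351) / (1 − 0.31351) = 0.3109 / 0.68649 ≈ 0.4529

PS ≈ 0.453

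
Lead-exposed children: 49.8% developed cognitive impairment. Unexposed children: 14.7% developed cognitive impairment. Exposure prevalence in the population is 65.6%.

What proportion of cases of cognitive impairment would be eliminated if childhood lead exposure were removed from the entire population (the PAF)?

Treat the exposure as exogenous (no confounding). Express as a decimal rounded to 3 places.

p₁ = 0.498, p₀ = 0.147.
Overall risk P(Y=1) = π·p₁ + (1−π)·p₀ = 0.656×0.498 + 0.344×0.147 = 0.37726.
Under exogeneity, PAF = [P(Y=1) − p₀] / P(Y=1).
PAF = (0.37726 − 0.147) / 0.37726 ≈ 0.6103

PAF ≈ 0.610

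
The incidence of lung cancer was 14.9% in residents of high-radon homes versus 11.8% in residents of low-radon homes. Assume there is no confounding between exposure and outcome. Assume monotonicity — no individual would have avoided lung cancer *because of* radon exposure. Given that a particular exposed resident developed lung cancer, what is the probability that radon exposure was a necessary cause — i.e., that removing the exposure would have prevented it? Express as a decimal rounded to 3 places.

p₁ = 0.149, p₀ = 0.118.
Under exogeneity and monotonicity, PN = (p₁ − p₀) / p₁.
PN = (0.149 − 0.118) / 0.149 = 0.031 / 0.149 ≈ 0.2081

PN ≈ 0.208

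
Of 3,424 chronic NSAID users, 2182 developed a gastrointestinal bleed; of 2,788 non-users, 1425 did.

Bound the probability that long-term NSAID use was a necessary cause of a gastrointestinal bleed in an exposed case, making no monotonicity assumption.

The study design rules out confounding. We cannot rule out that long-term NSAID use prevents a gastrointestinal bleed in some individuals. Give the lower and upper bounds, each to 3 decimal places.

p₁ = P(outcome | exposed) = 2182/3424 = 0.63727
p₀ = P(outcome | unexposed) = 1425/2788 = 0.51112
Under exogeneity alone the bounds on PN are max{0,(p₁−p₀)/p₁} ≤ PN ≤ min{1,(1−p₀)/p₁}.
  lower = (p₁ − p₀)/p₁ = 0.12615 / 0.63727 ≈ 0.1980
  upper = min{1, (1 − p₀)/p₁} = 0.48888 / 0.63727 ≈ 0.7672

0.198 ≤ PN ≤ 0.767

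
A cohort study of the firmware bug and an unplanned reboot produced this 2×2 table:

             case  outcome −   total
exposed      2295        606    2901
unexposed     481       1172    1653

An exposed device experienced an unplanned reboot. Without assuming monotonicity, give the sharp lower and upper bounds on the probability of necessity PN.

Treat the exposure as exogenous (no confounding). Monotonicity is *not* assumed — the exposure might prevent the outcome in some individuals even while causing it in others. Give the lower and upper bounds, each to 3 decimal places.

p₁ = P(outcome | exposed) = 2295/2901 = 0.79111
p₀ = P(outcome | unexposed) = 481/1653 = 0.29099
Under exogeneity alone the bounds on PN are max{0,(p₁−p₀)/p₁} ≤ PN ≤ min{1,(1−p₀)/p₁}.
  lower = (p₁ − p₀)/p₁ = 0.50012 / 0.79111 ≈ 0.6322
  upper = min{1, (1 − p₀)/p₁} = 0.70901 / 0.79111 ≈ 0.8962

0.632 ≤ PN ≤ 0.896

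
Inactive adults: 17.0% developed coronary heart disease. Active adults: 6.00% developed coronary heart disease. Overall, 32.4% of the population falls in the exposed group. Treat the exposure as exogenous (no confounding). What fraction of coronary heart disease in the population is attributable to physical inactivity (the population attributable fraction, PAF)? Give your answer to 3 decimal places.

p₁ = 0.17, p₀ = 0.06.
Overall risk P(Y=1) = π·p₁ + (1−π)·p₀ = 0.324×0.17 + 0.676×0.06 = 0.09564.
Under exogeneity, PAF = [P(Y=1) − p₀] / P(Y=1).
PAF = (0.09564 − 0.06) / 0.09564 ≈ 0.3726

PAF ≈ 0.373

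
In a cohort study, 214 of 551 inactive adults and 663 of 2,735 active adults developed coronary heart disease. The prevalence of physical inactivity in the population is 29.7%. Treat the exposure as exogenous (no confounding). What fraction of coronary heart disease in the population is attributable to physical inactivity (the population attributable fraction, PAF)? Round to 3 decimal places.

PAF ≈ 0.152

p₁ = P(outcome | exposed) = 214/551 = 0.38838
p₀ = P(outcome | unexposed) = 663/2735 = 0.24241
Overall risk P(Y=1) = π·p₁ + (1−π)·p₀ = 0.297×0.38838 + 0.703×0.24241 = 0.28577.
Under exogeneity, PAF = [P(Y=1) − p₀] / P(Y=1).
PAF = (0.28577 − 0.24241) / 0.28577 ≈ 0.1517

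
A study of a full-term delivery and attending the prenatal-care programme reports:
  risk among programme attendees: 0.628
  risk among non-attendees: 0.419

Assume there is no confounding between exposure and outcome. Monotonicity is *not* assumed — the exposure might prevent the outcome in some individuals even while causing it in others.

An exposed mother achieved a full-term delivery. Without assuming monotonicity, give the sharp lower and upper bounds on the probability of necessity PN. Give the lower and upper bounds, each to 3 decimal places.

Let p₁ = 0.628, p₀ = 0.419.
Under exogeneity alone the bounds on PN are max{0,(p₁−p₀)/p₁} ≤ PN ≤ min{1,(1−p₀)/p₁}.
  lower = (p₁ − p₀)/p₁ = 0.209 / 0.628 ≈ 0.3328
  upper = min{1, (1 − p₀)/p₁} = 0.581 / 0.628 ≈ 0.9252

0.333 ≤ PN ≤ 0.925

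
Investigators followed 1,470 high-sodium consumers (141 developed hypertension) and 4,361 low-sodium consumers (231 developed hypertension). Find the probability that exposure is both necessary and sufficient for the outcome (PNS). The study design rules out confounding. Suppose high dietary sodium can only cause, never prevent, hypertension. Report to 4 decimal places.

p₁ = P(outcome | exposed) = 141/1470 = 0.095918
p₀ = P(outcome | unexposed) = 231/4361 = 0.05297
Under exogeneity and monotonicity, PNS = p₁ − p₀.
PNS = 0.095918 − 0.05297 = 0.042949

PNS ≈ 0.0429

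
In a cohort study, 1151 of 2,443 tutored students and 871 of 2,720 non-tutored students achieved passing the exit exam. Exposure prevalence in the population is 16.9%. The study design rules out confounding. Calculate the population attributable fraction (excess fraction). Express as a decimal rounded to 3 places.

p₁ = P(outcome | exposed) = 1151/2443 = 0.47114
p₀ = P(outcome | unexposed) = 871/2720 = 0.32022
Overall risk P(Y=1) = π·p₁ + (1−π)·p₀ = 0.169×0.47114 + 0.831×0.32022 = 0.34573.
Under exogeneity, PAF = [P(Y=1) − p₀] / P(Y=1).
PAF = (0.34573 − 0.32022) / 0.34573 ≈ 0.0738

PAF ≈ 0.074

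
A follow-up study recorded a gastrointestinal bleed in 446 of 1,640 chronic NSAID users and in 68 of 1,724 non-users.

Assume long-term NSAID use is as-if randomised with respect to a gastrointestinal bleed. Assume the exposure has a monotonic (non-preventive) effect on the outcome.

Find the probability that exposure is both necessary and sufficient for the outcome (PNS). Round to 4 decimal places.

PNS ≈ 0.2325

p₁ = P(outcome | exposed) = 446/1640 = 0.27195
p₀ = P(outcome | unexposed) = 68/1724 = 0.039443
Under exogeneity and monotonicity, PNS = p₁ − p₀.
PNS = 0.27195 − 0.039443 = 0.23251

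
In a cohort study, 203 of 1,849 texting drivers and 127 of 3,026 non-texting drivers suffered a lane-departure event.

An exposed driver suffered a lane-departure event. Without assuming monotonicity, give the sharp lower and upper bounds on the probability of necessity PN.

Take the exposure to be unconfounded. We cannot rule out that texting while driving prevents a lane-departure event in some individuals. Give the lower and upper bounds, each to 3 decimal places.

0.618 ≤ PN ≤ 1.000

p₁ = P(outcome | exposed) = 203/1849 = 0.10979
p₀ = P(outcome | unexposed) = 127/3026 = 0.04197
Under exogeneity alone the bounds on PN are max{0,(p₁−p₀)/p₁} ≤ PN ≤ min{1,(1−p₀)/p₁}.
  lower = (p₁ − p₀)/p₁ = 0.067819 / 0.10979 ≈ 0.6177
  upper = min{1, (1 − p₀)/p₁} = 0.95803 / 0.10979 ≈ 8.7261 → capped at 1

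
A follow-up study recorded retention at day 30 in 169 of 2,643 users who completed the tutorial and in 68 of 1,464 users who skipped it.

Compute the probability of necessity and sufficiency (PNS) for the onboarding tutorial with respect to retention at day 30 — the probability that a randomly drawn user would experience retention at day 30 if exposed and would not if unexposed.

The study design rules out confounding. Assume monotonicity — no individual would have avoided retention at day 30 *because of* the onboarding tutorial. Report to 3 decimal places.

PNS ≈ 0.017

p₁ = P(outcome | exposed) = 169/2643 = 0.063942
p₀ = P(outcome | unexposed) = 68/1464 = 0.046448
Under exogeneity and monotonicity, PNS = p₁ − p₀.
PNS = 0.063942 − 0.046448 = 0.017494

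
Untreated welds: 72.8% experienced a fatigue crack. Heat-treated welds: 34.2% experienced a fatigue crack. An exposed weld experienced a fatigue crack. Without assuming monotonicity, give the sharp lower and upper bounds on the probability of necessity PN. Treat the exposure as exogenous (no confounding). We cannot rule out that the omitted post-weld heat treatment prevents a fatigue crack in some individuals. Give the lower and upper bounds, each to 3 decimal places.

p₁ = 0.728, p₀ = 0.342.
Under exogeneity alone the bounds on PN are max{0,(p₁−p₀)/p₁} ≤ PN ≤ min{1,(1−p₀)/p₁}.
  lower = (p₁ − p₀)/p₁ = 0.386 / 0.728 ≈ 0.5302
  upper = min{1, (1 − p₀)/p₁} = 0.658 / 0.728 ≈ 0.9038

0.530 ≤ PN ≤ 0.904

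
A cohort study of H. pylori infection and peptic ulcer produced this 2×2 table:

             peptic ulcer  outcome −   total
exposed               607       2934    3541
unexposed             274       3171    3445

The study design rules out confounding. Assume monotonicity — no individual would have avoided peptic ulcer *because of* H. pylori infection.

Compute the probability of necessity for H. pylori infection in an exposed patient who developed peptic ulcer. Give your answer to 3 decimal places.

p₁ = P(outcome | exposed) = 607/3541 = 0.17142
p₀ = P(outcome | unexposed) = 274/3445 = 0.079536
Under exogeneity and monotonicity, PN = (p₁ − p₀) / p₁.
PN = (0.17142 − 0.079536) / 0.17142 = 0.091885 / 0.17142 ≈ 0.5360

PN ≈ 0.536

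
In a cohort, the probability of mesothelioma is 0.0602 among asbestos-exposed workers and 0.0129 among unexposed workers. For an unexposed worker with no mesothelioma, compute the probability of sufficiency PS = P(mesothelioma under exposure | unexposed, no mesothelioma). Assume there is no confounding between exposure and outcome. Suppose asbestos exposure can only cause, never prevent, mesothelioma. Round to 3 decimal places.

Let p₁ = 0.0602, p₀ = 0.0129.
Under exogeneity and monotonicity, PS = (p₁ − p₀) / (1 − p₀).
PS = (0.0602 − 0.0129) / (1 − 0.0129) = 0.0473 / 0.9871 ≈ 0.0479

PS ≈ 0.048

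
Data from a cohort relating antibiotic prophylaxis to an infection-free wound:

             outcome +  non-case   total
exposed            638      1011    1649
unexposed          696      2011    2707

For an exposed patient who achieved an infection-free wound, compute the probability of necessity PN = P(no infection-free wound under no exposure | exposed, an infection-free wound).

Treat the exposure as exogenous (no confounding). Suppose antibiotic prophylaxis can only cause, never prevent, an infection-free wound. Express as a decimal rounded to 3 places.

p₁ = P(outcome | exposed) = 638/1649 = 0.3869
p₀ = P(outcome | unexposed) = 696/2707 = 0.25711
Under exogeneity and monotonicity, PN = (p₁ − p₀)/p₁.
PN = (0.3869 − 0.25711) / 0.3869 ≈ 0.3355

PN ≈ 0.335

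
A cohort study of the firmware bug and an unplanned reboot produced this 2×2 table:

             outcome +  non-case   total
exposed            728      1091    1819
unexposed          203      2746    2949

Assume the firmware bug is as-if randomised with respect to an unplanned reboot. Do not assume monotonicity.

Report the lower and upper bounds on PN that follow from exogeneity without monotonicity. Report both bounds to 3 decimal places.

p₁ = P(outcome | exposed) = 728/1819 = 0.40022
p₀ = P(outcome | unexposed) = 203/2949 = 0.068837
Under exogeneity alone the bounds on PN are max{0,(p₁−p₀)/p₁} ≤ PN ≤ min{1,(1−p₀)/p₁}.
  lower = (p₁ − p₀)/p₁ = 0.33138 / 0.40022 ≈ 0.8280
  upper = min{1, (1 − p₀)/p₁} = 0.93116 / 0.40022 ≈ 2.3266 → capped at 1

0.828 ≤ PN ≤ 1.000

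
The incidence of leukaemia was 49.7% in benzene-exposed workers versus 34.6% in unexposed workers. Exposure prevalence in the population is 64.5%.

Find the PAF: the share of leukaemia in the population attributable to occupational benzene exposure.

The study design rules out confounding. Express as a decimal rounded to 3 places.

PAF ≈ 0.220

p₁ = 0.497, p₀ = 0.346.
Overall risk P(Y=1) = π·p₁ + (1−π)·p₀ = 0.645×0.497 + 0.355×0.346 = 0.4434.
Under exogeneity, PAF = [P(Y=1) − p₀] / P(Y=1).
PAF = (0.4434 − 0.346) / 0.4434 ≈ 0.2197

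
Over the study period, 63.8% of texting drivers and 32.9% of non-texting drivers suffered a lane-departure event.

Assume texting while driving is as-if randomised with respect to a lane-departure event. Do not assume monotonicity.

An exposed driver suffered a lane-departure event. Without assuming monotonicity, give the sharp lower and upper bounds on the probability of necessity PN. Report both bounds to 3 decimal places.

0.484 ≤ PN ≤ 1.000

p₁ = 0.638, p₀ = 0.329.
Under exogeneity alone the bounds on PN are max{0,(p₁−p₀)/p₁} ≤ PN ≤ min{1,(1−p₀)/p₁}.
  lower = (p₁ − p₀)/p₁ = 0.309 / 0.638 ≈ 0.4843
  upper = min{1, (1 − p₀)/p₁} = 0.671 / 0.638 ≈ 1.0517 → capped at 1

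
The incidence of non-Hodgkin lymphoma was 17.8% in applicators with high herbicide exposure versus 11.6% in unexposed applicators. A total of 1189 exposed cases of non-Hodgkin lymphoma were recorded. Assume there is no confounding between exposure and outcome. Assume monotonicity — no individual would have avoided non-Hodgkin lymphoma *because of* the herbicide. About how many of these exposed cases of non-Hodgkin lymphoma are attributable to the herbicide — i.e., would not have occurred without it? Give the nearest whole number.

about 414 cases

p₁ = 0.178, p₀ = 0.116.
PN = (p₁ − p₀)/p₁ = (0.178 − 0.116) / 0.178 ≈ 0.34831.
Attributable cases ≈ PN × (exposed cases) = 0.34831 × 1189 ≈ 414.15.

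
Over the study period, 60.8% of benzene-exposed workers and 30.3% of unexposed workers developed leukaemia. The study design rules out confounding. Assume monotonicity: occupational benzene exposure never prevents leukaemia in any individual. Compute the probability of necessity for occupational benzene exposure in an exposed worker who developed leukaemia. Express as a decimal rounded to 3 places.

p₁ = 0.608, p₀ = 0.303.
Under exogeneity and monotonicity, PN = (p₁ − p₀) / p₁.
PN = (0.608 − 0.303) / 0.608 = 0.305 / 0.608 ≈ 0.5016

PN ≈ 0.502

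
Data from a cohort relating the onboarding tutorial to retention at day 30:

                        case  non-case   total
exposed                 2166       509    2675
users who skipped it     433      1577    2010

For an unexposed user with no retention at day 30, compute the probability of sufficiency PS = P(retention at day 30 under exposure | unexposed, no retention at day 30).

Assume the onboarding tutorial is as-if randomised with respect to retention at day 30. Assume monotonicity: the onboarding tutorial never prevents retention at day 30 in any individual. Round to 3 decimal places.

p₁ = P(outcome | exposed) = 2166/2675 = 0.80972
p₀ = P(outcome | unexposed) = 433/2010 = 0.21542
Under exogeneity and monotonicity, PS = (p₁ − p₀)/(1 − p₀).
PS = (0.80972 − 0.21542) / 0.78458 ≈ 0.7575

PS ≈ 0.757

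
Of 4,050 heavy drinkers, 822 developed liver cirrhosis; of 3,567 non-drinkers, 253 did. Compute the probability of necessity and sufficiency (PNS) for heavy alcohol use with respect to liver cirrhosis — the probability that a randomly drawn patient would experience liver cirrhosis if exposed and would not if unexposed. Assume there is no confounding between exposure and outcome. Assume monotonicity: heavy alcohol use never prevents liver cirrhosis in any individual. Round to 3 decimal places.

PNS ≈ 0.132

p₁ = P(outcome | exposed) = 822/4050 = 0.20296
p₀ = P(outcome | unexposed) = 253/3567 = 0.070928
Under exogeneity and monotonicity, PNS = p₁ − p₀.
PNS = 0.20296 − 0.070928 = 0.13204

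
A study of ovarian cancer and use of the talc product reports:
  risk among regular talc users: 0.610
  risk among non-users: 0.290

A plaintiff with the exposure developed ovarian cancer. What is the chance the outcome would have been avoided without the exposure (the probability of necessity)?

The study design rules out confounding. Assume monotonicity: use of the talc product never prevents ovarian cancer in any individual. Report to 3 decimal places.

Let p₁ = 0.61, p₀ = 0.29.
Under exogeneity and monotonicity, PN = (p₁ − p₀) / p₁.
PN = (0.61 − 0.29) / 0.61 = 0.32 / 0.61 ≈ 0.5246

PN ≈ 0.525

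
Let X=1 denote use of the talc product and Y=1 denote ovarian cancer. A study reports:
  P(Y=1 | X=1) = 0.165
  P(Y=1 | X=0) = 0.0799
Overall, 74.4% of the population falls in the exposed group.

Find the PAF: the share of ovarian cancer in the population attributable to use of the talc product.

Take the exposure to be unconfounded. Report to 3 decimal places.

PAF ≈ 0.442

Let p₁ = 0.165, p₀ = 0.0799.
Overall risk P(Y=1) = π·p₁ + (1−π)·p₀ = 0.744×0.165 + 0.256×0.0799 = 0.14321.
Under exogeneity, PAF = [P(Y=1) − p₀] / P(Y=1).
PAF = (0.14321 − 0.0799) / 0.14321 ≈ 0.4421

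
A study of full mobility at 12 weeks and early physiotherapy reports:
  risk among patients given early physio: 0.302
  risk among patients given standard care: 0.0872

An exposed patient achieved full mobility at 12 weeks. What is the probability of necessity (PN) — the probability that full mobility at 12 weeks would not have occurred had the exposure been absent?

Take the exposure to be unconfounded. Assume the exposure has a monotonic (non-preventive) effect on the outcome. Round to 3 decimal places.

PN ≈ 0.711

Let p₁ = 0.302, p₀ = 0.0872.
Under exogeneity and monotonicity, PN = (p₁ − p₀) / p₁.
PN = (0.302 − 0.0872) / 0.302 = 0.2148 / 0.302 ≈ 0.7113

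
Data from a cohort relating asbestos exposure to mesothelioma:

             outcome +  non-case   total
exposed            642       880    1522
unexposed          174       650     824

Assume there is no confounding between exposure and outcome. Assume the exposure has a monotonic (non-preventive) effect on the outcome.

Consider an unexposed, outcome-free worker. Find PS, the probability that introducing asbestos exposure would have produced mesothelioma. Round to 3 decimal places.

PS ≈ 0.267

p₁ = P(outcome | exposed) = 642/1522 = 0.42181
p₀ = P(outcome | unexposed) = 174/824 = 0.21117
Under exogeneity and monotonicity, PS = (p₁ − p₀)/(1 − p₀).
PS = (0.42181 − 0.21117) / 0.78883 ≈ 0.2670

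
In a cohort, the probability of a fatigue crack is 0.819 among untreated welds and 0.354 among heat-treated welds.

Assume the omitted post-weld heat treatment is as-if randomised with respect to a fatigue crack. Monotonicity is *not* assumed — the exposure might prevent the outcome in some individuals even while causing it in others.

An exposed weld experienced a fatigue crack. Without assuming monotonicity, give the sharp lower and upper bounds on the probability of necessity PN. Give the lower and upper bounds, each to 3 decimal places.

0.568 ≤ PN ≤ 0.789

Let p₁ = 0.819, p₀ = 0.354.
Under exogeneity alone the bounds on PN are max{0,(p₁−p₀)/p₁} ≤ PN ≤ min{1,(1−p₀)/p₁}.
  lower = (p₁ − p₀)/p₁ = 0.465 / 0.819 ≈ 0.5678
  upper = min{1, (1 − p₀)/p₁} = 0.646 / 0.819 ≈ 0.7888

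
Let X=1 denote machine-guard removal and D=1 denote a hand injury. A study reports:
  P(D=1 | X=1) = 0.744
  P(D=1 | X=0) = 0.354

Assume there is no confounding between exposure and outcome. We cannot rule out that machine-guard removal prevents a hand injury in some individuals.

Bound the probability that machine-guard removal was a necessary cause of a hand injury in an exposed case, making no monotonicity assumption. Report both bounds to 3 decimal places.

0.524 ≤ PN ≤ 0.868

Let p₁ = 0.744, p₀ = 0.354.
Under exogeneity alone the bounds on PN are max{0,(p₁−p₀)/p₁} ≤ PN ≤ min{1,(1−p₀)/p₁}.
  lower = (p₁ − p₀)/p₁ = 0.39 / 0.744 ≈ 0.5242
  upper = min{1, (1 − p₀)/p₁} = 0.646 / 0.744 ≈ 0.8683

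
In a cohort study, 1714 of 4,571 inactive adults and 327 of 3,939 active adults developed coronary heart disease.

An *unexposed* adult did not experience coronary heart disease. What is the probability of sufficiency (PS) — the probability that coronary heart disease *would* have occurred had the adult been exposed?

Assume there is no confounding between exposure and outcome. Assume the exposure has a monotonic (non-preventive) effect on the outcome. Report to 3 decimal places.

PS ≈ 0.318

p₁ = P(outcome | exposed) = 1714/4571 = 0.37497
p₀ = P(outcome | unexposed) = 327/3939 = 0.083016
Under exogeneity and monotonicity, PS = (p₁ − p₀) / (1 − p₀).
PS = (0.37497 − 0.083016) / (1 − 0.083016) = 0.29196 / 0.91698 ≈ 0.3184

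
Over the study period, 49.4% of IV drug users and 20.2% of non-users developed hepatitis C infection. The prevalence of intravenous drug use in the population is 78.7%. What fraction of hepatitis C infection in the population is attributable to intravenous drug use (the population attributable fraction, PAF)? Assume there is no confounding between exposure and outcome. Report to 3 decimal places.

p₁ = 0.494, p₀ = 0.202.
Overall risk P(Y=1) = π·p₁ + (1−π)·p₀ = 0.787×0.494 + 0.213×0.202 = 0.4318.
Under exogeneity, PAF = [P(Y=1) − p₀] / P(Y=1).
PAF = (0.4318 − 0.202) / 0.4318 ≈ 0.5322

PAF ≈ 0.532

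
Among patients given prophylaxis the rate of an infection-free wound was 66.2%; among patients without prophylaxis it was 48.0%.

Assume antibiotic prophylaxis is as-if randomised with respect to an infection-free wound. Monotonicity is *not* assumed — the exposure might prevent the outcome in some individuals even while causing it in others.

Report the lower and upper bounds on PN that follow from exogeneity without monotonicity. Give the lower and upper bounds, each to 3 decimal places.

0.275 ≤ PN ≤ 0.785

p₁ = 0.662, p₀ = 0.48.
Under exogeneity alone the bounds on PN are max{0,(p₁−p₀)/p₁} ≤ PN ≤ min{1,(1−p₀)/p₁}.
  lower = (p₁ − p₀)/p₁ = 0.182 / 0.662 ≈ 0.2749
  upper = min{1, (1 − p₀)/p₁} = 0.52 / 0.662 ≈ 0.7855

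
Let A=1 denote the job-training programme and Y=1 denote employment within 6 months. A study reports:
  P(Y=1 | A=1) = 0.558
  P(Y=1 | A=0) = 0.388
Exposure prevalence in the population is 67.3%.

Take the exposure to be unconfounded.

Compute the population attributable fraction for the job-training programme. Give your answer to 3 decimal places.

PAF ≈ 0.228

Let p₁ = 0.558, p₀ = 0.388.
Overall risk P(Y=1) = π·p₁ + (1−π)·p₀ = 0.673×0.558 + 0.327×0.388 = 0.50241.
Under exogeneity, PAF = [P(Y=1) − p₀] / P(Y=1).
PAF = (0.50241 − 0.388) / 0.50241 ≈ 0.2277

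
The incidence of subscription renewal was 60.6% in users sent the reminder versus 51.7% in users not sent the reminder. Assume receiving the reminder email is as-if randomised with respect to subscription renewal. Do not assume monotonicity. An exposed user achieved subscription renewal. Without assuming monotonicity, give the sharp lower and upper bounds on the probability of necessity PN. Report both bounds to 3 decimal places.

0.147 ≤ PN ≤ 0.797

p₁ = 0.606, p₀ = 0.517.
Under exogeneity alone the bounds on PN are max{0,(p₁−p₀)/p₁} ≤ PN ≤ min{1,(1−p₀)/p₁}.
  lower = (p₁ − p₀)/p₁ = 0.089 / 0.606 ≈ 0.1469
  upper = min{1, (1 − p₀)/p₁} = 0.483 / 0.606 ≈ 0.7970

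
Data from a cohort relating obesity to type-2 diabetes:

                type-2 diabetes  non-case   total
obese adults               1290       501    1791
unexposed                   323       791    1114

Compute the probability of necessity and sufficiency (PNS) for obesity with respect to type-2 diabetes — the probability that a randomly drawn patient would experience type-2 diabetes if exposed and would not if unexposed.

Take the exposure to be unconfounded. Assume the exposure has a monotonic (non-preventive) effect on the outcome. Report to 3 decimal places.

p₁ = P(outcome | exposed) = 1290/1791 = 0.72027
p₀ = P(outcome | unexposed) = 323/1114 = 0.28995
Under exogeneity and monotonicity, PNS = p₁ − p₀.
PNS = 0.72027 − 0.28995 = 0.43032

PNS ≈ 0.430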